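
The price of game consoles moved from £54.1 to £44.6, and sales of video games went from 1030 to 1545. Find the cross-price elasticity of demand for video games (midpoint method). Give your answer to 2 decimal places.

-2.08

ΔQ_x = 1545 − 1030 = 515; ΔP_y = 44.6 − 54.1 = -9.5.
Midpoints: P̄_y = 49.35, Q̄_x = 1287.5.
ε_xy = (ΔQ_x/ΔP_y)(P̄_y/Q̄_x) = (515/-9.5)(49.35/1287.5).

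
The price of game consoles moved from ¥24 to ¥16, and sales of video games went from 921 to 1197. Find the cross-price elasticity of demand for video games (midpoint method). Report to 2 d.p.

-0.65

ΔQ_x = 1197 − 921 = 276; ΔP_y = 16 − 24 = -8.
Midpoints: P̄_y = 20.00, Q̄_x = 1059.0.
ε_xy = (ΔQ_x/ΔP_y)(P̄_y/Q̄_x) = (276/-8)(20.00/1059.0).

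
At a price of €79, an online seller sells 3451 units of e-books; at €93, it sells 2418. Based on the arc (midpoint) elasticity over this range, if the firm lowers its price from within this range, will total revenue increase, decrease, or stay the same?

increase

Arc ε = (-1033/14)(86.00/2934.5) ≈ -2.162.
|ε| = 2.16 > 1, so demand is elastic. A price cut therefore raises total revenue.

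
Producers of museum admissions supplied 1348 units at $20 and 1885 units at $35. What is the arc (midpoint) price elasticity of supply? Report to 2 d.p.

ΔQ = 1885 − 1348 = 537; ΔP = 35 − 20 = 15.
Midpoints: P̄ = 27.50, Q̄ = 1616.5.
ε_s = (ΔQ/ΔP)(P̄/Q̄) = (537/15)(27.50/1616.5).

0.61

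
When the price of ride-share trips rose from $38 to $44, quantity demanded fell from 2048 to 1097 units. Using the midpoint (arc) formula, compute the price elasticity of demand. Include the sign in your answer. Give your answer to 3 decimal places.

ΔQ = 1097 − 2048 = -951; ΔP = 44 − 38 = 6.
Midpoints: P̄ = 41.00, Q̄ = 1572.5.
ε = (ΔQ/ΔP)(P̄/Q̄) = (-951/6)(41.00/1572.5).

-4.133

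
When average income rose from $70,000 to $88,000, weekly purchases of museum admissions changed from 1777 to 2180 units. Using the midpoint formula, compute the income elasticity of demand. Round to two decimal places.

0.89

ΔQ = 403, ΔI = 18000. Midpoints: Ī = 79,000, Q̄ = 1978.5.
ε_I = (ΔQ/ΔI)(Ī/Q̄) = (403/18000)(79000/1978.5).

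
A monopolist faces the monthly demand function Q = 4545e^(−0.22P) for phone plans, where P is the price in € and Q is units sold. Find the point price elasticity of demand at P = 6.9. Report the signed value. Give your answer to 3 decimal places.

At P = 6.9, Q = 996.036.
dQ/dP = −0.22·4545e^(−0.22P) = −0.22Q = -219.128.
ε = (dQ/dP)(P/Q) = (-219.128)(6.9/996.036).
|ε| > 1, so demand is elastic at this price.

-1.518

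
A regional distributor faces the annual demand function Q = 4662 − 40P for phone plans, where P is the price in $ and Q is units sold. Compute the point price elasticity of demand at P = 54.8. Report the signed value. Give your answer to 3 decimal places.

-0.887

At P = 54.8, Q = 2470.
dQ/dP = −40.
ε = (dQ/dP)(P/Q) = (-40)(54.8/2470).
|ε| < 1, so demand is inelastic at this price.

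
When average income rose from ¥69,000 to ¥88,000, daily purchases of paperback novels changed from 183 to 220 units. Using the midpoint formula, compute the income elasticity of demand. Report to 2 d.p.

ΔQ = 37, ΔI = 19000. Midpoints: Ī = 78,500, Q̄ = 201.5.
ε_I = (ΔQ/ΔI)(Ī/Q̄) = (37/19000)(78500/201.5).

0.76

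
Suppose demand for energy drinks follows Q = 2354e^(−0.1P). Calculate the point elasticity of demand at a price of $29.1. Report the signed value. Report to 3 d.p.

-2.910

At P = 29.1, Q = 128.236.
dQ/dP = −0.1·2354e^(−0.1P) = −0.1Q = -12.824.
ε = (dQ/dP)(P/Q) = (-12.824)(29.1/128.236).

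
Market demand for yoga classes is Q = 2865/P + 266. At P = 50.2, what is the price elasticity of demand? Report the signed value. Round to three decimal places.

At P = 50.2, Q = 323.072.
dQ/dP = −2865/P² = -1.137.
ε = (dQ/dP)(P/Q) = (-1.137)(50.2/323.072).
|ε| < 1, so demand is inelastic at this price.

-0.177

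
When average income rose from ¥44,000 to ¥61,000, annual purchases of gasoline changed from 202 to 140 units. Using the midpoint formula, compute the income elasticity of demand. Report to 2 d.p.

-1.12

ΔQ = -62, ΔI = 17000. Midpoints: Ī = 52,500, Q̄ = 171.0.
ε_I = (ΔQ/ΔI)(Ī/Q̄) = (-62/17000)(52500/171.0).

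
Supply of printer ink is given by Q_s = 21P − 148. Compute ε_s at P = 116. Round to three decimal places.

1.065

At P = 116, Q_s = 2288.
dQ_s/dP = 21.
ε_s = (dQ_s/dP)(P/Q_s) = (21)(116/2288).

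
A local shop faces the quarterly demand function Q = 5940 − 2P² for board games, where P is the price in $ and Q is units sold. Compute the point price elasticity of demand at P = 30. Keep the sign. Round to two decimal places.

-0.87

At P = 30, Q = 4140.
dQ/dP = −4P = -120.
ε = (dQ/dP)(P/Q) = (-120)(30/4140).
|ε| < 1, so demand is inelastic at this price.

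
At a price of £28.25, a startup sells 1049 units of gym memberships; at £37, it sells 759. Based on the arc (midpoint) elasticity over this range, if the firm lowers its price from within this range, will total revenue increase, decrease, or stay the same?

Arc ε = (-290/8.75)(32.62/904.0) ≈ -1.196.
|ε| = 1.20 > 1, so demand is elastic. A price cut therefore raises total revenue.

increase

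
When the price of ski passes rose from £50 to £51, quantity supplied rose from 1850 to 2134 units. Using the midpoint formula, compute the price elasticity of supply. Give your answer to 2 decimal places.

7.20

ΔQ = 2134 − 1850 = 284; ΔP = 51 − 50 = 1.
Midpoints: P̄ = 50.50, Q̄ = 1992.0.
ε_s = (ΔQ/ΔP)(P̄/Q̄) = (284/1)(50.50/1992.0).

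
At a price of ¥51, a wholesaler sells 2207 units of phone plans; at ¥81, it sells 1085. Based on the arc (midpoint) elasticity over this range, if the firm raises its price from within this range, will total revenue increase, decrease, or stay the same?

Arc ε = (-1122/30)(66.00/1646.0) ≈ -1.500.
|ε| = 1.50 > 1, so demand is elastic. A price rise therefore reduces total revenue.

decrease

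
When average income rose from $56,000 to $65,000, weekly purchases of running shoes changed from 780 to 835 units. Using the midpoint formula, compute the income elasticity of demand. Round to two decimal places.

0.46

ΔQ = 55, ΔI = 9000. Midpoints: Ī = 60,500, Q̄ = 807.5.
ε_I = (ΔQ/ΔI)(Ī/Q̄) = (55/9000)(60500/807.5).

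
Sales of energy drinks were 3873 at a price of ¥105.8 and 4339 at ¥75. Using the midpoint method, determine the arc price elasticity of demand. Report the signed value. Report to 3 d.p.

ΔQ = 4339 − 3873 = 466; ΔP = 75 − 105.8 = -30.8.
Midpoints: P̄ = 90.40, Q̄ = 4106.0.
ε = (ΔQ/ΔP)(P̄/Q̄) = (466/-30.8)(90.40/4106.0).

-0.333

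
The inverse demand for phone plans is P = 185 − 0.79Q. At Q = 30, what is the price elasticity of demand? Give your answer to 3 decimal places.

At Q = 30, P = 185 − 0.79(30) = 161.30.
dP/dQ = −0.79, so dQ/dP = 1/(−0.79) = -1.266.
ε = (dQ/dP)(P/Q) = (-1.266)(161.30/30).

-6.806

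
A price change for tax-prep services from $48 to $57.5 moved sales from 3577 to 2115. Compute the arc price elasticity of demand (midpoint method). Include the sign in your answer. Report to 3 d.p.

-2.852

ΔQ = 2115 − 3577 = -1462; ΔP = 57.5 − 48 = 9.5.
Midpoints: P̄ = 52.75, Q̄ = 2846.0.
ε = (ΔQ/ΔP)(P̄/Q̄) = (-1462/9.5)(52.75/2846.0).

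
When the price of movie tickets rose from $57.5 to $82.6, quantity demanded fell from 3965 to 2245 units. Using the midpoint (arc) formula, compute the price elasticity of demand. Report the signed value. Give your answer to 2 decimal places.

ΔQ = 2245 − 3965 = -1720; ΔP = 82.6 − 57.5 = 25.1.
Midpoints: P̄ = 70.05, Q̄ = 3105.0.
ε = (ΔQ/ΔP)(P̄/Q̄) = (-1720/25.1)(70.05/3105.0).

-1.55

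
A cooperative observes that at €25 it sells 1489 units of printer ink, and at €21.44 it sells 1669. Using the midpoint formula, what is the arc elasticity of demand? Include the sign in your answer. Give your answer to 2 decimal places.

ΔQ = 1669 − 1489 = 180; ΔP = 21.44 − 25 = -3.56.
Midpoints: P̄ = 23.22, Q̄ = 1579.0.
ε = (ΔQ/ΔP)(P̄/Q̄) = (180/-3.56)(23.22/1579.0).

-0.74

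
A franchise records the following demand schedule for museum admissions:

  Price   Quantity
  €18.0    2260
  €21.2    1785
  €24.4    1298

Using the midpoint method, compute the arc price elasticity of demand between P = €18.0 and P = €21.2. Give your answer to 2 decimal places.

At P = 18.0, Q = 2260; at P = 21.2, Q = 1785.
ΔQ = -475, ΔP = 3.2. Midpoints: P̄ = 19.60, Q̄ = 2022.5.
ε = (ΔQ/ΔP)(P̄/Q̄) = (-475/3.2)(19.60/2022.5).

-1.44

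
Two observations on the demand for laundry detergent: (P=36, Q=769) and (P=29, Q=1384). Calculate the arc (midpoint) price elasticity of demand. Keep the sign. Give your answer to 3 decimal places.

ΔQ = 1384 − 769 = 615; ΔP = 29 − 36 = -7.
Midpoints: P̄ = 32.50, Q̄ = 1076.5.
ε = (ΔQ/ΔP)(P̄/Q̄) = (615/-7)(32.50/1076.5).

-2.652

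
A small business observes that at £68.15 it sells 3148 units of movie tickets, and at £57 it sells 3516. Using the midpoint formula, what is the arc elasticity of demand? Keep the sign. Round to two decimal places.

-0.62

ΔQ = 3516 − 3148 = 368; ΔP = 57 − 68.15 = -11.15.
Midpoints: P̄ = 62.58, Q̄ = 3332.0.
ε = (ΔQ/ΔP)(P̄/Q̄) = (368/-11.15)(62.58/3332.0).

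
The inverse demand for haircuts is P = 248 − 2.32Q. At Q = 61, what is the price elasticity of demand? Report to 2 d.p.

-0.75

At Q = 61, P = 248 − 2.32(61) = 106.48.
dP/dQ = −2.32, so dQ/dP = 1/(−2.32) = -0.431.
ε = (dQ/dP)(P/Q) = (-0.431)(106.48/61).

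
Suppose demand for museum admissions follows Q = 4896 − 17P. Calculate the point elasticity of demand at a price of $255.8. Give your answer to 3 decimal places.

-7.944

At P = 255.8, Q = 547.400.
dQ/dP = −17.
ε = (dQ/dP)(P/Q) = (-17)(255.8/547.400).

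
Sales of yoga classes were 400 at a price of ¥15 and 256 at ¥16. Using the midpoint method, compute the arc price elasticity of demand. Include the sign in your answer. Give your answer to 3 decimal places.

-6.805

ΔQ = 256 − 400 = -144; ΔP = 16 − 15 = 1.
Midpoints: P̄ = 15.50, Q̄ = 328.0.
ε = (ΔQ/ΔP)(P̄/Q̄) = (-144/1)(15.50/328.0).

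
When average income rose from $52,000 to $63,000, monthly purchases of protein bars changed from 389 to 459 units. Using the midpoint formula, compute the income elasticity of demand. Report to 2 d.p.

ΔQ = 70, ΔI = 11000. Midpoints: Ī = 57,500, Q̄ = 424.0.
ε_I = (ΔQ/ΔI)(Ī/Q̄) = (70/11000)(57500/424.0).
ε_I > 0, so the good is normal.

0.86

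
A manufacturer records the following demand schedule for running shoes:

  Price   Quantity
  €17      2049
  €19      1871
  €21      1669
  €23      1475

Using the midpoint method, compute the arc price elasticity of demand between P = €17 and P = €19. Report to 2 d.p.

-0.82

At P = 17, Q = 2049; at P = 19, Q = 1871.
ΔQ = -178, ΔP = 2. Midpoints: P̄ = 18.00, Q̄ = 1960.0.
ε = (ΔQ/ΔP)(P̄/Q̄) = (-178/2)(18.00/1960.0).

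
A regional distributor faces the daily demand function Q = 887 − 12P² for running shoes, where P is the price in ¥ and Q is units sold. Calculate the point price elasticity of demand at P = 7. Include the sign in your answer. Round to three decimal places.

At P = 7, Q = 299.
dQ/dP = −24P = -168.
ε = (dQ/dP)(P/Q) = (-168)(7/299).

-3.933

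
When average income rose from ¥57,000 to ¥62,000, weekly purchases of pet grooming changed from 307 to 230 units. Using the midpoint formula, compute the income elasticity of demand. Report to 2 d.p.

ΔQ = -77, ΔI = 5000. Midpoints: Ī = 59,500, Q̄ = 268.5.
ε_I = (ΔQ/ΔI)(Ī/Q̄) = (-77/5000)(59500/268.5).

-3.41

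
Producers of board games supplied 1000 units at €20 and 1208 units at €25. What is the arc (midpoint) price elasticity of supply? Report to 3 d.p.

0.848

ΔQ = 1208 − 1000 = 208; ΔP = 25 − 20 = 5.
Midpoints: P̄ = 22.50, Q̄ = 1104.0.
ε_s = (ΔQ/ΔP)(P̄/Q̄) = (208/5)(22.50/1104.0).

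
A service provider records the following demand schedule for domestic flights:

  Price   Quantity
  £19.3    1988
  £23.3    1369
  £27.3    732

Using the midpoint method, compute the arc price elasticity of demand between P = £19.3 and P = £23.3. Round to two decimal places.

-1.96

At P = 19.3, Q = 1988; at P = 23.3, Q = 1369.
ΔQ = -619, ΔP = 4.0. Midpoints: P̄ = 21.30, Q̄ = 1678.5.
ε = (ΔQ/ΔP)(P̄/Q̄) = (-619/4.0)(21.30/1678.5).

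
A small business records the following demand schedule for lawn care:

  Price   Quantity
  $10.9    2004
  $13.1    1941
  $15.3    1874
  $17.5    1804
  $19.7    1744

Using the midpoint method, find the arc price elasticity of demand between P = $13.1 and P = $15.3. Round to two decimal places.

-0.23

At P = 13.1, Q = 1941; at P = 15.3, Q = 1874.
ΔQ = -67, ΔP = 2.2. Midpoints: P̄ = 14.20, Q̄ = 1907.5.
ε = (ΔQ/ΔP)(P̄/Q̄) = (-67/2.2)(14.20/1907.5).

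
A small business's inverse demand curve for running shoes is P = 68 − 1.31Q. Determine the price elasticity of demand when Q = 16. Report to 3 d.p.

At Q = 16, P = 68 − 1.31(16) = 47.04.
dP/dQ = −1.31, so dQ/dP = 1/(−1.31) = -0.763.
ε = (dQ/dP)(P/Q) = (-0.763)(47.04/16).

-2.244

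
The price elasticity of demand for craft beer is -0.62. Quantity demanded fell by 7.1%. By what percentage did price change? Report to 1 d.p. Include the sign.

%ΔP ≈ %ΔQ / ε = (-7.1%)/(-0.62) = 11.45%.

11.5%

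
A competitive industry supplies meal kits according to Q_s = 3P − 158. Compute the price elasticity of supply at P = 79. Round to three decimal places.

3.000

At P = 79, Q_s = 79.
dQ_s/dP = 3.
ε_s = (dQ_s/dP)(P/Q_s) = (3)(79/79).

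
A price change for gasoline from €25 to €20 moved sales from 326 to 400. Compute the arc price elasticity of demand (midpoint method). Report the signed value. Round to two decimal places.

-0.92

ΔQ = 400 − 326 = 74; ΔP = 20 − 25 = -5.
Midpoints: P̄ = 22.50, Q̄ = 363.0.
ε = (ΔQ/ΔP)(P̄/Q̄) = (74/-5)(22.50/363.0).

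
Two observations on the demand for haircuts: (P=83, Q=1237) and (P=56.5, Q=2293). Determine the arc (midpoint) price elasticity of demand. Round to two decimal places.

ΔQ = 2293 − 1237 = 1056; ΔP = 56.5 − 83 = -26.5.
Midpoints: P̄ = 69.75, Q̄ = 1765.0.
ε = (ΔQ/ΔP)(P̄/Q̄) = (1056/-26.5)(69.75/1765.0).

-1.57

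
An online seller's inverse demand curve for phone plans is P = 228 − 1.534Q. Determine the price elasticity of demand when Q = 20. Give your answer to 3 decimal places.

-6.432

At Q = 20, P = 228 − 1.534(20) = 197.32.
dP/dQ = −1.534, so dQ/dP = 1/(−1.534) = -0.652.
ε = (dQ/dP)(P/Q) = (-0.652)(197.32/20).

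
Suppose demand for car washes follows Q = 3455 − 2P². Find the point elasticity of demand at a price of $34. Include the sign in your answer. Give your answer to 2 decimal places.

-4.05

At P = 34, Q = 1143.
dQ/dP = −4P = -136.
ε = (dQ/dP)(P/Q) = (-136)(34/1143).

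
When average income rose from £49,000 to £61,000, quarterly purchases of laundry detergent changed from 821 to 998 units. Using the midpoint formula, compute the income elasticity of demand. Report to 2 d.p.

ΔQ = 177, ΔI = 12000. Midpoints: Ī = 55,000, Q̄ = 909.5.
ε_I = (ΔQ/ΔI)(Ī/Q̄) = (177/12000)(55000/909.5).
ε_I > 0, so the good is normal.

0.89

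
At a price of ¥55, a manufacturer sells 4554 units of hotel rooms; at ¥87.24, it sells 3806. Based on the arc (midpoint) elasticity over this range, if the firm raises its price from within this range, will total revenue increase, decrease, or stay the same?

Arc ε = (-748/32.24)(71.12/4180.0) ≈ -0.395.
|ε| = 0.39 < 1, so demand is inelastic. A price rise therefore raises total revenue.

increase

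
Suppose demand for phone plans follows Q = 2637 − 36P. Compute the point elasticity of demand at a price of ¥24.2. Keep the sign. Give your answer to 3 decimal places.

At P = 24.2, Q = 1765.800.
dQ/dP = −36.
ε = (dQ/dP)(P/Q) = (-36)(24.2/1765.800).

-0.493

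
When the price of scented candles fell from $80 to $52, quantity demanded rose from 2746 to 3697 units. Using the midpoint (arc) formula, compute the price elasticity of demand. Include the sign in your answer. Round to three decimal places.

ΔQ = 3697 − 2746 = 951; ΔP = 52 − 80 = -28.
Midpoints: P̄ = 66.00, Q̄ = 3221.5.
ε = (ΔQ/ΔP)(P̄/Q̄) = (951/-28)(66.00/3221.5).

-0.696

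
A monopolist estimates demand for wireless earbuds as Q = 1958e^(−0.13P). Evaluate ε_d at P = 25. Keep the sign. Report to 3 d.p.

At P = 25, Q = 75.920.
dQ/dP = −0.13·1958e^(−0.13P) = −0.13Q = -9.870.
ε = (dQ/dP)(P/Q) = (-9.870)(25/75.920).
|ε| > 1, so demand is elastic at this price.

-3.250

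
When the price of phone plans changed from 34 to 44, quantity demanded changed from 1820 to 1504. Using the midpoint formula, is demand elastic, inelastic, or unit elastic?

inelastic

Arc ε ≈ -0.742.
|ε| = 0.74 < 1.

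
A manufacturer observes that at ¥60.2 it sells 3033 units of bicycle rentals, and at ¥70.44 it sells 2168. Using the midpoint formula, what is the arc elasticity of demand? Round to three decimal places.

-2.122

ΔQ = 2168 − 3033 = -865; ΔP = 70.44 − 60.2 = 10.24.
Midpoints: P̄ = 65.32, Q̄ = 2600.5.
ε = (ΔQ/ΔP)(P̄/Q̄) = (-865/10.24)(65.32/2600.5).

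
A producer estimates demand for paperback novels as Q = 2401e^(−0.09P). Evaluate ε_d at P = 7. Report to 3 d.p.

At P = 7, Q = 1278.753.
dQ/dP = −0.09·2401e^(−0.09P) = −0.09Q = -115.088.
ε = (dQ/dP)(P/Q) = (-115.088)(7/1278.753).
|ε| < 1, so demand is inelastic at this price.

-0.630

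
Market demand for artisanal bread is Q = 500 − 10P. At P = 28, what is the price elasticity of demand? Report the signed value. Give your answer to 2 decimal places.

-1.27

At P = 28, Q = 220.
dQ/dP = −10.
ε = (dQ/dP)(P/Q) = (-10)(28/220).
|ε| > 1, so demand is elastic at this price.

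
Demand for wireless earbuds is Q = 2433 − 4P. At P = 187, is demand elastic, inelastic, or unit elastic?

Q = 1685, dQ/dP = -4.
ε = (dQ/dP)(P/Q) ≈ -0.444.
|ε| = 0.44 < 1.

inelastic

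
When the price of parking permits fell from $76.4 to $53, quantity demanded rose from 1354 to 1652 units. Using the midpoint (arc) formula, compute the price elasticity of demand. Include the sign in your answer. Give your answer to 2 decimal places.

-0.55

ΔQ = 1652 − 1354 = 298; ΔP = 53 − 76.4 = -23.4.
Midpoints: P̄ = 64.70, Q̄ = 1503.0.
ε = (ΔQ/ΔP)(P̄/Q̄) = (298/-23.4)(64.70/1503.0).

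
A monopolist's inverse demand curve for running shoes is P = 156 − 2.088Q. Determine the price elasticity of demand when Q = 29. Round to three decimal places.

-1.576

At Q = 29, P = 156 − 2.088(29) = 95.45.
dP/dQ = −2.088, so dQ/dP = 1/(−2.088) = -0.479.
ε = (dQ/dP)(P/Q) = (-0.479)(95.45/29).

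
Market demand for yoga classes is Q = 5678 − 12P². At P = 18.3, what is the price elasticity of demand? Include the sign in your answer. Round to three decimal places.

-4.844

At P = 18.3, Q = 1659.320.
dQ/dP = −24P = -439.200.
ε = (dQ/dP)(P/Q) = (-439.200)(18.3/1659.320).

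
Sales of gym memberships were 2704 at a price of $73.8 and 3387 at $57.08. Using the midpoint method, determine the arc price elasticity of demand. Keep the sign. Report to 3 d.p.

ΔQ = 3387 − 2704 = 683; ΔP = 57.08 − 73.8 = -16.72.
Midpoints: P̄ = 65.44, Q̄ = 3045.5.
ε = (ΔQ/ΔP)(P̄/Q̄) = (683/-16.72)(65.44/3045.5).

-0.878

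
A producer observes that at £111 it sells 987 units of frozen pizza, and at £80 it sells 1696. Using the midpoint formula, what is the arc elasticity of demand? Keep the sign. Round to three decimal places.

-1.628

ΔQ = 1696 − 987 = 709; ΔP = 80 − 111 = -31.
Midpoints: P̄ = 95.50, Q̄ = 1341.5.
ε = (ΔQ/ΔP)(P̄/Q̄) = (709/-31)(95.50/1341.5).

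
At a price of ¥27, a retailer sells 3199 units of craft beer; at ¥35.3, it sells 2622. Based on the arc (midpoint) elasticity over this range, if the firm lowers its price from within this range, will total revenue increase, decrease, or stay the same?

Arc ε = (-577/8.3)(31.15/2910.5) ≈ -0.744.
|ε| = 0.74 < 1, so demand is inelastic. A price cut therefore reduces total revenue.

decrease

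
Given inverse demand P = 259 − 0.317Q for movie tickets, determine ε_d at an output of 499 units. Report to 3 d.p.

-0.637

At Q = 499, P = 259 − 0.317(499) = 100.82.
dP/dQ = −0.317, so dQ/dP = 1/(−0.317) = -3.155.
ε = (dQ/dP)(P/Q) = (-3.155)(100.82/499).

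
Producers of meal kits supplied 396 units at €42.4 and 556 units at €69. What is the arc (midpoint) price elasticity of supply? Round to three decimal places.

0.704

ΔQ = 556 − 396 = 160; ΔP = 69 − 42.4 = 26.6.
Midpoints: P̄ = 55.70, Q̄ = 476.0.
ε_s = (ΔQ/ΔP)(P̄/Q̄) = (160/26.6)(55.70/476.0).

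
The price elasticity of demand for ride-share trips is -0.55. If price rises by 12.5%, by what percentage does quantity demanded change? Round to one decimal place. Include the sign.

-6.9%

%ΔQ ≈ ε × %ΔP = (-0.55)(12.5%) = -6.88%.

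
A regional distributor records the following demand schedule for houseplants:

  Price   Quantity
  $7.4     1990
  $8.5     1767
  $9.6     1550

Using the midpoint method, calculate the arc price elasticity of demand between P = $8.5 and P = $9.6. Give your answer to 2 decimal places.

At P = 8.5, Q = 1767; at P = 9.6, Q = 1550.
ΔQ = -217, ΔP = 1.1. Midpoints: P̄ = 9.05, Q̄ = 1658.5.
ε = (ΔQ/ΔP)(P̄/Q̄) = (-217/1.1)(9.05/1658.5).

-1.08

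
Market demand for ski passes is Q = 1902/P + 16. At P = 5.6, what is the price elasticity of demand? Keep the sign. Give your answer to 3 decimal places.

-0.955

At P = 5.6, Q = 355.643.
dQ/dP = −1902/P² = -60.651.
ε = (dQ/dP)(P/Q) = (-60.651)(5.6/355.643).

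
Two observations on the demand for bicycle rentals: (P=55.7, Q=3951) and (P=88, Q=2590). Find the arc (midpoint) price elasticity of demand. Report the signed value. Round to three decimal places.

ΔQ = 2590 − 3951 = -1361; ΔP = 88 − 55.7 = 32.3.
Midpoints: P̄ = 71.85, Q̄ = 3270.5.
ε = (ΔQ/ΔP)(P̄/Q̄) = (-1361/32.3)(71.85/3270.5).

-0.926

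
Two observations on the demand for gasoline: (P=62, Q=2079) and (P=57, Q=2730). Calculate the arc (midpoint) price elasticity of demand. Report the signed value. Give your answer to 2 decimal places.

ΔQ = 2730 − 2079 = 651; ΔP = 57 − 62 = -5.
Midpoints: P̄ = 59.50, Q̄ = 2404.5.
ε = (ΔQ/ΔP)(P̄/Q̄) = (651/-5)(59.50/2404.5).

-3.22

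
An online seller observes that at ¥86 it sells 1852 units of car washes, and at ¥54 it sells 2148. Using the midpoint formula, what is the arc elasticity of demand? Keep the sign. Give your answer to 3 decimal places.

-0.324

ΔQ = 2148 − 1852 = 296; ΔP = 54 − 86 = -32.
Midpoints: P̄ = 70.00, Q̄ = 2000.0.
ε = (ΔQ/ΔP)(P̄/Q̄) = (296/-32)(70.00/2000.0).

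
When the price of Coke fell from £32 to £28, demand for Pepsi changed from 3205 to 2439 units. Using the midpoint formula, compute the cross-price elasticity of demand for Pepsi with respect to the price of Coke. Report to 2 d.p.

2.04

ΔQ_x = 2439 − 3205 = -766; ΔP_y = 28 − 32 = -4.
Midpoints: P̄_y = 30.00, Q̄_x = 2822.0.
ε_xy = (ΔQ_x/ΔP_y)(P̄_y/Q̄_x) = (-766/-4)(30.00/2822.0).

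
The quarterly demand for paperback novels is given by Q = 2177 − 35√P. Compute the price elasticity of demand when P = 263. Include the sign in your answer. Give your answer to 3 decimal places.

-0.176

At P = 263, Q = 1609.395.
dQ/dP = −35/(2√P) = -1.079.
ε = (dQ/dP)(P/Q) = (-1.079)(263/1609.395).
|ε| < 1, so demand is inelastic at this price.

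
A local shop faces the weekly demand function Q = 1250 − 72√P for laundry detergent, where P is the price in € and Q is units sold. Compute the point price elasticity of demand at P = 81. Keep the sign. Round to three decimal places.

At P = 81, Q = 602.
dQ/dP = −72/(2√P) = -4.
ε = (dQ/dP)(P/Q) = (-4)(81/602).

-0.538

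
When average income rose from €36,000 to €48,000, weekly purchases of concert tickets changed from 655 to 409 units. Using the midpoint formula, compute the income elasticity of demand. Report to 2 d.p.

ΔQ = -246, ΔI = 12000. Midpoints: Ī = 42,000, Q̄ = 532.0.
ε_I = (ΔQ/ΔI)(Ī/Q̄) = (-246/12000)(42000/532.0).

-1.62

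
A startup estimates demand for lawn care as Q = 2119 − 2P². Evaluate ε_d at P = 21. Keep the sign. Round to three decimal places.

At P = 21, Q = 1237.
dQ/dP = −4P = -84.
ε = (dQ/dP)(P/Q) = (-84)(21/1237).

-1.426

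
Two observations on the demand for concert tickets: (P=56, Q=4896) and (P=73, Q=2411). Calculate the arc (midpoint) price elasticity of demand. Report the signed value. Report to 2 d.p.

-2.58

ΔQ = 2411 − 4896 = -2485; ΔP = 73 − 56 = 17.
Midpoints: P̄ = 64.50, Q̄ = 3653.5.
ε = (ΔQ/ΔP)(P̄/Q̄) = (-2485/17)(64.50/3653.5).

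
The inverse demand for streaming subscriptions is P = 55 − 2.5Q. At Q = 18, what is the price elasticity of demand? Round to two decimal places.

At Q = 18, P = 55 − 2.5(18) = 10.00.
dP/dQ = −2.5, so dQ/dP = 1/(−2.5) = -0.400.
ε = (dQ/dP)(P/Q) = (-0.400)(10.00/18).

-0.22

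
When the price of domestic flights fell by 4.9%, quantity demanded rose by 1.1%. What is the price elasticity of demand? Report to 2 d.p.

-0.22

ε = %ΔQ / %ΔP = (1.1)/(-4.9) = -0.224.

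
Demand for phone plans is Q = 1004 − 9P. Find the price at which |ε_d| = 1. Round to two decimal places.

For linear demand Q = a − bP, ε = −bP/(a − bP). |ε| = 1 when bP = a − bP, i.e. P = a/(2b).
P = 1004/(2·9) = 1004/18 = 55.7778.

55.78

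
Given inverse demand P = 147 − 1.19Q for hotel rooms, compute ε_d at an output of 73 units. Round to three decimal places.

At Q = 73, P = 147 − 1.19(73) = 60.13.
dP/dQ = −1.19, so dQ/dP = 1/(−1.19) = -0.840.
ε = (dQ/dP)(P/Q) = (-0.840)(60.13/73).

-0.692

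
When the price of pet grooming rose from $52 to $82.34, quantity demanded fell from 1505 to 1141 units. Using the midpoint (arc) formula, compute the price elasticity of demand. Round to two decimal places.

-0.61

ΔQ = 1141 − 1505 = -364; ΔP = 82.34 − 52 = 30.34.
Midpoints: P̄ = 67.17, Q̄ = 1323.0.
ε = (ΔQ/ΔP)(P̄/Q̄) = (-364/30.34)(67.17/1323.0).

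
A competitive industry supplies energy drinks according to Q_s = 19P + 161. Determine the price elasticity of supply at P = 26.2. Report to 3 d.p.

0.756

At P = 26.2, Q_s = 658.80.
dQ_s/dP = 19.
ε_s = (dQ_s/dP)(P/Q_s) = (19)(26.2/658.80).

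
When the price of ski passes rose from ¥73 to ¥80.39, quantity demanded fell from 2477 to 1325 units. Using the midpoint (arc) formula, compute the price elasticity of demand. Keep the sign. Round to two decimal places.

-6.29

ΔQ = 1325 − 2477 = -1152; ΔP = 80.39 − 73 = 7.39.
Midpoints: P̄ = 76.69, Q̄ = 1901.0.
ε = (ΔQ/ΔP)(P̄/Q̄) = (-1152/7.39)(76.69/1901.0).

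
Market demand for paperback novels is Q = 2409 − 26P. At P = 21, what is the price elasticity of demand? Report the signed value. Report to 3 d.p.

At P = 21, Q = 1863.
dQ/dP = −26.
ε = (dQ/dP)(P/Q) = (-26)(21/1863).
|ε| < 1, so demand is inelastic at this price.

-0.293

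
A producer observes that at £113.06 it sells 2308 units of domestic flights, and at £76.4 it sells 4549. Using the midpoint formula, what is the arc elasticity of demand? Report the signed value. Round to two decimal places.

-1.69

ΔQ = 4549 − 2308 = 2241; ΔP = 76.4 − 113.06 = -36.66.
Midpoints: P̄ = 94.73, Q̄ = 3428.5.
ε = (ΔQ/ΔP)(P̄/Q̄) = (2241/-36.66)(94.73/3428.5).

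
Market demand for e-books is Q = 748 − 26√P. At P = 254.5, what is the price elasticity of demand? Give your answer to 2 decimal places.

At P = 254.5, Q = 333.221.
dQ/dP = −26/(2√P) = -0.815.
ε = (dQ/dP)(P/Q) = (-0.815)(254.5/333.221).

-0.62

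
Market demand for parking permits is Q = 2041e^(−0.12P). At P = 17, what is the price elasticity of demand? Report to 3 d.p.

-2.040

At P = 17, Q = 265.389.
dQ/dP = −0.12·2041e^(−0.12P) = −0.12Q = -31.847.
ε = (dQ/dP)(P/Q) = (-31.847)(17/265.389).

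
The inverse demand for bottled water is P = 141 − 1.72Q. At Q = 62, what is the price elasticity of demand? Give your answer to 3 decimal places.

At Q = 62, P = 141 − 1.72(62) = 34.36.
dP/dQ = −1.72, so dQ/dP = 1/(−1.72) = -0.581.
ε = (dQ/dP)(P/Q) = (-0.581)(34.36/62).

-0.322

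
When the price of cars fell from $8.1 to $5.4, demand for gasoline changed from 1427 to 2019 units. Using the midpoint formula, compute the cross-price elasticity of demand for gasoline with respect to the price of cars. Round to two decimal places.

ΔQ_x = 2019 − 1427 = 592; ΔP_y = 5.4 − 8.1 = -2.7.
Midpoints: P̄_y = 6.75, Q̄_x = 1723.0.
ε_xy = (ΔQ_x/ΔP_y)(P̄_y/Q̄_x) = (592/-2.7)(6.75/1723.0).

-0.86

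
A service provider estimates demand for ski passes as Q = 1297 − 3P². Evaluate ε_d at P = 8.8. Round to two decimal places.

At P = 8.8, Q = 1064.680.
dQ/dP = −6P = -52.800.
ε = (dQ/dP)(P/Q) = (-52.800)(8.8/1064.680).
|ε| < 1, so demand is inelastic at this price.

-0.44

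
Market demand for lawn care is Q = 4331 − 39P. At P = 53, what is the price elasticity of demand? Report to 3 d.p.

At P = 53, Q = 2264.
dQ/dP = −39.
ε = (dQ/dP)(P/Q) = (-39)(53/2264).

-0.913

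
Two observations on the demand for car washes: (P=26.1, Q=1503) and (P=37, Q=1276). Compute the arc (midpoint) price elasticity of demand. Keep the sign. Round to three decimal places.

ΔQ = 1276 − 1503 = -227; ΔP = 37 − 26.1 = 10.9.
Midpoints: P̄ = 31.55, Q̄ = 1389.5.
ε = (ΔQ/ΔP)(P̄/Q̄) = (-227/10.9)(31.55/1389.5).

-0.473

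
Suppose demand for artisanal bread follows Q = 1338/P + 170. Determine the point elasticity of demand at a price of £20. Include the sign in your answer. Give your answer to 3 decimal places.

-0.282

At P = 20, Q = 236.900.
dQ/dP = −1338/P² = -3.345.
ε = (dQ/dP)(P/Q) = (-3.345)(20/236.900).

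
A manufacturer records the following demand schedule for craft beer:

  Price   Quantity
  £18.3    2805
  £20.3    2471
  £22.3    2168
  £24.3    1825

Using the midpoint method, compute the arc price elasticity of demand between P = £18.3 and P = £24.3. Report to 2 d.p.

-1.50

At P = 18.3, Q = 2805; at P = 24.3, Q = 1825.
ΔQ = -980, ΔP = 6.0. Midpoints: P̄ = 21.30, Q̄ = 2315.0.
ε = (ΔQ/ΔP)(P̄/Q̄) = (-980/6.0)(21.30/2315.0).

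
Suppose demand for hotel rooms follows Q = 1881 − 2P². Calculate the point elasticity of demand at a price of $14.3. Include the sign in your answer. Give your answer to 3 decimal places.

-0.556

At P = 14.3, Q = 1472.020.
dQ/dP = −4P = -57.200.
ε = (dQ/dP)(P/Q) = (-57.200)(14.3/1472.020).
|ε| < 1, so demand is inelastic at this price.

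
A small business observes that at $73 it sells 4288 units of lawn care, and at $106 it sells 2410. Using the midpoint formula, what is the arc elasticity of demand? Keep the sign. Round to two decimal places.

ΔQ = 2410 − 4288 = -1878; ΔP = 106 − 73 = 33.
Midpoints: P̄ = 89.50, Q̄ = 3349.0.
ε = (ΔQ/ΔP)(P̄/Q̄) = (-1878/33)(89.50/3349.0).

-1.52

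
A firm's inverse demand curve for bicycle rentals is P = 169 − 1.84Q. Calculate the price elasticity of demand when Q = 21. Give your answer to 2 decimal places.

-3.37

At Q = 21, P = 169 − 1.84(21) = 130.36.
dP/dQ = −1.84, so dQ/dP = 1/(−1.84) = -0.543.
ε = (dQ/dP)(P/Q) = (-0.543)(130.36/21).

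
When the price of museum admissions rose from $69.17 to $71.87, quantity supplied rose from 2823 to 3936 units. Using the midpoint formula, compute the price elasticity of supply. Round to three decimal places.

ΔQ = 3936 − 2823 = 1113; ΔP = 71.87 − 69.17 = 2.7.
Midpoints: P̄ = 70.52, Q̄ = 3379.5.
ε_s = (ΔQ/ΔP)(P̄/Q̄) = (1113/2.7)(70.52/3379.5).

8.602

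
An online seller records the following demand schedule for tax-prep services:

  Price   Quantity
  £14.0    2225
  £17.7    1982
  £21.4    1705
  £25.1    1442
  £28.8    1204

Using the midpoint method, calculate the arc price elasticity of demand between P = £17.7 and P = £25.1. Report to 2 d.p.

At P = 17.7, Q = 1982; at P = 25.1, Q = 1442.
ΔQ = -540, ΔP = 7.4. Midpoints: P̄ = 21.40, Q̄ = 1712.0.
ε = (ΔQ/ΔP)(P̄/Q̄) = (-540/7.4)(21.40/1712.0).

-0.91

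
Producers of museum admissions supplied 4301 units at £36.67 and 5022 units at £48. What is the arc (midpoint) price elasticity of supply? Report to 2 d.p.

0.58

ΔQ = 5022 − 4301 = 721; ΔP = 48 − 36.67 = 11.33.
Midpoints: P̄ = 42.34, Q̄ = 4661.5.
ε_s = (ΔQ/ΔP)(P̄/Q̄) = (721/11.33)(42.34/4661.5).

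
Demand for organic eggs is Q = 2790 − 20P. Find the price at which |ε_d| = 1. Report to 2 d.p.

For linear demand Q = a − bP, ε = −bP/(a − bP). |ε| = 1 when bP = a − bP, i.e. P = a/(2b).
P = 2790/(2·20) = 2790/40 = 69.7500.

69.75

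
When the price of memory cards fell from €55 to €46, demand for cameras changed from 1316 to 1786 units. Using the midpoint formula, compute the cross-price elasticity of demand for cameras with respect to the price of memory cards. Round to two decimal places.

ΔQ_x = 1786 − 1316 = 470; ΔP_y = 46 − 55 = -9.
Midpoints: P̄_y = 50.50, Q̄_x = 1551.0.
ε_xy = (ΔQ_x/ΔP_y)(P̄_y/Q̄_x) = (470/-9)(50.50/1551.0).
ε_xy < 0, so the goods are complements.

-1.70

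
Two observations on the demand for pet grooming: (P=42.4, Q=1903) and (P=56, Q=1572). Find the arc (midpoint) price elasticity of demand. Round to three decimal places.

ΔQ = 1572 − 1903 = -331; ΔP = 56 − 42.4 = 13.6.
Midpoints: P̄ = 49.20, Q̄ = 1737.5.
ε = (ΔQ/ΔP)(P̄/Q̄) = (-331/13.6)(49.20/1737.5).

-0.689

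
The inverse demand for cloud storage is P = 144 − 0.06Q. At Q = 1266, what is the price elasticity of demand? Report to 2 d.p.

At Q = 1266, P = 144 − 0.06(1266) = 68.04.
dP/dQ = −0.06, so dQ/dP = 1/(−0.06) = -16.667.
ε = (dQ/dP)(P/Q) = (-16.667)(68.04/1266).

-0.90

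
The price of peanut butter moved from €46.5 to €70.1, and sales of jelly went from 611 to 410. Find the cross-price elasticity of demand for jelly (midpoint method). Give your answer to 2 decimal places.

ΔQ_x = 410 − 611 = -201; ΔP_y = 70.1 − 46.5 = 23.6.
Midpoints: P̄_y = 58.30, Q̄_x = 510.5.
ε_xy = (ΔQ_x/ΔP_y)(P̄_y/Q̄_x) = (-201/23.6)(58.30/510.5).

-0.97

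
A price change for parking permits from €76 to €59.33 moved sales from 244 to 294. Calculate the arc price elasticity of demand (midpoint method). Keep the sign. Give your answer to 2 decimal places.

-0.75

ΔQ = 294 − 244 = 50; ΔP = 59.33 − 76 = -16.67.
Midpoints: P̄ = 67.66, Q̄ = 269.0.
ε = (ΔQ/ΔP)(P̄/Q̄) = (50/-16.67)(67.66/269.0).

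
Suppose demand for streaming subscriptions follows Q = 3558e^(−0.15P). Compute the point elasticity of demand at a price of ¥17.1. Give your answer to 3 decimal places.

-2.565

At P = 17.1, Q = 273.678.
dQ/dP = −0.15·3558e^(−0.15P) = −0.15Q = -41.052.
ε = (dQ/dP)(P/Q) = (-41.052)(17.1/273.678).
|ε| > 1, so demand is elastic at this price.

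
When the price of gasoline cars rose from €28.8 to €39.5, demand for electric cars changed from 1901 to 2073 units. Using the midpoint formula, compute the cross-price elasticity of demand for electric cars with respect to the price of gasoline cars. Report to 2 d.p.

0.28

ΔQ_x = 2073 − 1901 = 172; ΔP_y = 39.5 − 28.8 = 10.7.
Midpoints: P̄_y = 34.15, Q̄_x = 1987.0.
ε_xy = (ΔQ_x/ΔP_y)(P̄_y/Q̄_x) = (172/10.7)(34.15/1987.0).
ε_xy > 0, so the goods are substitutes.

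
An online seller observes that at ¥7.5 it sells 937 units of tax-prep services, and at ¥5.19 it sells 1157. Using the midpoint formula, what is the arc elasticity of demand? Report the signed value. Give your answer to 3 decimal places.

ΔQ = 1157 − 937 = 220; ΔP = 5.19 − 7.5 = -2.31.
Midpoints: P̄ = 6.35, Q̄ = 1047.0.
ε = (ΔQ/ΔP)(P̄/Q̄) = (220/-2.31)(6.35/1047.0).

-0.577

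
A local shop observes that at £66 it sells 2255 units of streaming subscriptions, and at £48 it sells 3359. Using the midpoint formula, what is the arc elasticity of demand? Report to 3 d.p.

ΔQ = 3359 − 2255 = 1104; ΔP = 48 − 66 = -18.
Midpoints: P̄ = 57.00, Q̄ = 2807.0.
ε = (ΔQ/ΔP)(P̄/Q̄) = (1104/-18)(57.00/2807.0).

-1.245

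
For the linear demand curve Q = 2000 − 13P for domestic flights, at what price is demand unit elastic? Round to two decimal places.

For linear demand Q = a − bP, ε = −bP/(a − bP). |ε| = 1 when bP = a − bP, i.e. P = a/(2b).
P = 2000/(2·13) = 2000/26 = 76.9231.

76.92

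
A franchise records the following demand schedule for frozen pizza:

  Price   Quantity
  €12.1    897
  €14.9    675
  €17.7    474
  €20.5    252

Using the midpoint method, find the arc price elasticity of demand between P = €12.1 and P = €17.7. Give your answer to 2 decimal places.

-1.64

At P = 12.1, Q = 897; at P = 17.7, Q = 474.
ΔQ = -423, ΔP = 5.6. Midpoints: P̄ = 14.90, Q̄ = 685.5.
ε = (ΔQ/ΔP)(P̄/Q̄) = (-423/5.6)(14.90/685.5).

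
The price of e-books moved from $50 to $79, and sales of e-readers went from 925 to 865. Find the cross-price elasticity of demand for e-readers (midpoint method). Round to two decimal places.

ΔQ_x = 865 − 925 = -60; ΔP_y = 79 − 50 = 29.
Midpoints: P̄_y = 64.50, Q̄_x = 895.0.
ε_xy = (ΔQ_x/ΔP_y)(P̄_y/Q̄_x) = (-60/29)(64.50/895.0).
ε_xy < 0, so the goods are complements.

-0.15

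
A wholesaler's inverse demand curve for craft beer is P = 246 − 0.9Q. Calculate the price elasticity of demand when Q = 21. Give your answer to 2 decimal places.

-12.02

At Q = 21, P = 246 − 0.9(21) = 227.10.
dP/dQ = −0.9, so dQ/dP = 1/(−0.9) = -1.111.
ε = (dQ/dP)(P/Q) = (-1.111)(227.10/21).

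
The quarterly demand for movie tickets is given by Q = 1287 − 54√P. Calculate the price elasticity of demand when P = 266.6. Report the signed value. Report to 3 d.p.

-1.088

At P = 266.6, Q = 405.294.
dQ/dP = −54/(2√P) = -1.654.
ε = (dQ/dP)(P/Q) = (-1.654)(266.6/405.294).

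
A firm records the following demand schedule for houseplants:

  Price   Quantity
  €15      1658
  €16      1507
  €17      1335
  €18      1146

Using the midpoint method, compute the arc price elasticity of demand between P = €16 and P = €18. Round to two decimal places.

-2.31

At P = 16, Q = 1507; at P = 18, Q = 1146.
ΔQ = -361, ΔP = 2. Midpoints: P̄ = 17.00, Q̄ = 1326.5.
ε = (ΔQ/ΔP)(P̄/Q̄) = (-361/2)(17.00/1326.5).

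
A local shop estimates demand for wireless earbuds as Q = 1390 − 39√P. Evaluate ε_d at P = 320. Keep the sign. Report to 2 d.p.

At P = 320, Q = 692.347.
dQ/dP = −39/(2√P) = -1.090.
ε = (dQ/dP)(P/Q) = (-1.090)(320/692.347).

-0.50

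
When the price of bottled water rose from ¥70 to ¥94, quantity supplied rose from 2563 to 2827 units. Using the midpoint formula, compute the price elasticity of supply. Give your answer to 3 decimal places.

ΔQ = 2827 − 2563 = 264; ΔP = 94 − 70 = 24.
Midpoints: P̄ = 82.00, Q̄ = 2695.0.
ε_s = (ΔQ/ΔP)(P̄/Q̄) = (264/24)(82.00/2695.0).

0.335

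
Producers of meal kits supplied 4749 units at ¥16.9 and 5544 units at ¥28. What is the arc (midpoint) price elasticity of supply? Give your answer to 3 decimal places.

ΔQ = 5544 − 4749 = 795; ΔP = 28 − 16.9 = 11.1.
Midpoints: P̄ = 22.45, Q̄ = 5146.5.
ε_s = (ΔQ/ΔP)(P̄/Q̄) = (795/11.1)(22.45/5146.5).

0.312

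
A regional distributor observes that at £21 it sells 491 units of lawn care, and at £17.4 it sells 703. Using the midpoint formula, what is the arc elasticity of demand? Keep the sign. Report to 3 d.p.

-1.894

ΔQ = 703 − 491 = 212; ΔP = 17.4 − 21 = -3.6.
Midpoints: P̄ = 19.20, Q̄ = 597.0.
ε = (ΔQ/ΔP)(P̄/Q̄) = (212/-3.6)(19.20/597.0).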